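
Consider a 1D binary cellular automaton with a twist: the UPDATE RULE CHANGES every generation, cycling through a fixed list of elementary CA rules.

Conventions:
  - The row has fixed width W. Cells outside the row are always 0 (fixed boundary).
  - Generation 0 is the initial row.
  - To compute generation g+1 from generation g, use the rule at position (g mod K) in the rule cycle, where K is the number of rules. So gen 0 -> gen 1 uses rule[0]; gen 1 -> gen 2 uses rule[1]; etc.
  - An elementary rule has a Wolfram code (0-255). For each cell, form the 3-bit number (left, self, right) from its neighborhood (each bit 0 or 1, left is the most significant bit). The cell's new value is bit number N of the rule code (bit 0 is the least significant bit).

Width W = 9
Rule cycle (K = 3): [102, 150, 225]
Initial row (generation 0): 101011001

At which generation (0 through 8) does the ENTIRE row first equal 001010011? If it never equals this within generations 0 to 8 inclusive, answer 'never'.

Gen 0: 101011001
Gen 1 (rule 102): 111101011
Gen 2 (rule 150): 011001000
Gen 3 (rule 225): 001000011
Gen 4 (rule 102): 011000101
Gen 5 (rule 150): 100101101
Gen 6 (rule 225): 000010110
Gen 7 (rule 102): 000111010
Gen 8 (rule 150): 001010011

Answer: 8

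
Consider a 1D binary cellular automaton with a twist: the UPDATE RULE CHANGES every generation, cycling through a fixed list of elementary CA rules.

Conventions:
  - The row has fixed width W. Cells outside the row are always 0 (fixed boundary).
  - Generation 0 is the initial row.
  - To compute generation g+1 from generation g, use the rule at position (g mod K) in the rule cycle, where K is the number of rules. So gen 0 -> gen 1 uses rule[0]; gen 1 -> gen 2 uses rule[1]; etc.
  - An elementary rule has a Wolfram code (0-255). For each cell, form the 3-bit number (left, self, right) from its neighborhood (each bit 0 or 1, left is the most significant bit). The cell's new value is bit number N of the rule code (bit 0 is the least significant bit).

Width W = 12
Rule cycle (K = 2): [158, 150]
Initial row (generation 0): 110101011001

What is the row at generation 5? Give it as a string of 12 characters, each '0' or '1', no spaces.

Answer: 110110111101

Derivation:
Gen 0: 110101011001
Gen 1 (rule 158): 100101010111
Gen 2 (rule 150): 111101010010
Gen 3 (rule 158): 111001011111
Gen 4 (rule 150): 010111001110
Gen 5 (rule 158): 110110111101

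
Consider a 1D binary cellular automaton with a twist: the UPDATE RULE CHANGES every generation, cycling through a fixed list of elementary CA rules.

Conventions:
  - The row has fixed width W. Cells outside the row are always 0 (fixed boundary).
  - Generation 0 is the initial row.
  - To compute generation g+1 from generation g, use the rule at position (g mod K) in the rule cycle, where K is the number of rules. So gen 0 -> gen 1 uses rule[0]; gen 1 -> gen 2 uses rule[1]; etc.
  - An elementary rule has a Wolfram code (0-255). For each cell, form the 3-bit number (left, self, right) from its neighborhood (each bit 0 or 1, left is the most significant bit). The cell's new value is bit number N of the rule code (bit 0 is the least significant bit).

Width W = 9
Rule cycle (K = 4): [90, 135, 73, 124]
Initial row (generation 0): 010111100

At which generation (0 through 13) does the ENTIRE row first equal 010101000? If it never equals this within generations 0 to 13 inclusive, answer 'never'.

Answer: never

Derivation:
Gen 0: 010111100
Gen 1 (rule 90): 100100110
Gen 2 (rule 135): 101101000
Gen 3 (rule 73): 001100011
Gen 4 (rule 124): 001110011
Gen 5 (rule 90): 011011111
Gen 6 (rule 135): 100001110
Gen 7 (rule 73): 001101010
Gen 8 (rule 124): 001111111
Gen 9 (rule 90): 011000001
Gen 10 (rule 135): 100011111
Gen 11 (rule 73): 001010001
Gen 12 (rule 124): 001111001
Gen 13 (rule 90): 011001110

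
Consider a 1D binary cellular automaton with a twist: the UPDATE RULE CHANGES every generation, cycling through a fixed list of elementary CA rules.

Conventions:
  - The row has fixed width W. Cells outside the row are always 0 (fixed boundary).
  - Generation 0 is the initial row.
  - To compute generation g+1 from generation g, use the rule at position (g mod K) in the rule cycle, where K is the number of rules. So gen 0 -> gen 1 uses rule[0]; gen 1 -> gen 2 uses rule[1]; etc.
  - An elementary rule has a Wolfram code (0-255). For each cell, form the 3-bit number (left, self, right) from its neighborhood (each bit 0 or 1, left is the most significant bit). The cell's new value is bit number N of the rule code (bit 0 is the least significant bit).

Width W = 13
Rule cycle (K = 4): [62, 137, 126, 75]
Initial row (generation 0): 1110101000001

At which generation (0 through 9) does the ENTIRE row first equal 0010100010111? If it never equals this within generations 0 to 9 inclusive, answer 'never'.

Gen 0: 1110101000001
Gen 1 (rule 62): 1001111100011
Gen 2 (rule 137): 0001111001010
Gen 3 (rule 126): 0011001111111
Gen 4 (rule 75): 1111011000001
Gen 5 (rule 62): 1000110100011
Gen 6 (rule 137): 0010100001010
Gen 7 (rule 126): 0111110011111
Gen 8 (rule 75): 1100010110001
Gen 9 (rule 62): 1010111101011

Answer: never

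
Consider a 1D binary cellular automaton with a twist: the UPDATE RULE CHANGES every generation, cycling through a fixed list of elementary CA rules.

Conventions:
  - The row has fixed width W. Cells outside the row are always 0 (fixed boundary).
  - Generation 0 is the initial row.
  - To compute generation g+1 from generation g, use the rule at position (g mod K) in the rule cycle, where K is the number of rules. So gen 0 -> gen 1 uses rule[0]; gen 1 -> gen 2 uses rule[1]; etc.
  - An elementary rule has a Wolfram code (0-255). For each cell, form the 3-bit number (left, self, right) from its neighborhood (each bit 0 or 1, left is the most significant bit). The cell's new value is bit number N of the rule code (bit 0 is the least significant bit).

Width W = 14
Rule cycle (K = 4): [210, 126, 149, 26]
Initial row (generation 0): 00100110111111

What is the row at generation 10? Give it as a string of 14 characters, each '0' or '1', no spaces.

Gen 0: 00100110111111
Gen 1 (rule 210): 01011010011111
Gen 2 (rule 126): 11111111110001
Gen 3 (rule 149): 01111111101101
Gen 4 (rule 26): 11000000001000
Gen 5 (rule 210): 01100000010100
Gen 6 (rule 126): 11110000111110
Gen 7 (rule 149): 01101110011101
Gen 8 (rule 26): 11001001110000
Gen 9 (rule 210): 01110110111000
Gen 10 (rule 126): 11011111101100

Answer: 11011111101100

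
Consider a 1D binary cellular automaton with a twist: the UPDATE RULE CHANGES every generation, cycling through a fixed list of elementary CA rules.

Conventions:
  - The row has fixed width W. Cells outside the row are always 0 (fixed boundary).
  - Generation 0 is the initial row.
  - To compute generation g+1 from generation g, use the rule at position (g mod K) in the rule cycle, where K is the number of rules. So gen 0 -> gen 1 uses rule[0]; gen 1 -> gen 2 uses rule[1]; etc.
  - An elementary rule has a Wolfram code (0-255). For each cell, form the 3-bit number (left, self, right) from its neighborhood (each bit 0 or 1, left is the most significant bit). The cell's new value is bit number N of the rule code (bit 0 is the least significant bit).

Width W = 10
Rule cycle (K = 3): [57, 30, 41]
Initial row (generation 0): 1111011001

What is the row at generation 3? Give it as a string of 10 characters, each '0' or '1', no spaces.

Answer: 1011000100

Derivation:
Gen 0: 1111011001
Gen 1 (rule 57): 1000110100
Gen 2 (rule 30): 1101100110
Gen 3 (rule 41): 1011000100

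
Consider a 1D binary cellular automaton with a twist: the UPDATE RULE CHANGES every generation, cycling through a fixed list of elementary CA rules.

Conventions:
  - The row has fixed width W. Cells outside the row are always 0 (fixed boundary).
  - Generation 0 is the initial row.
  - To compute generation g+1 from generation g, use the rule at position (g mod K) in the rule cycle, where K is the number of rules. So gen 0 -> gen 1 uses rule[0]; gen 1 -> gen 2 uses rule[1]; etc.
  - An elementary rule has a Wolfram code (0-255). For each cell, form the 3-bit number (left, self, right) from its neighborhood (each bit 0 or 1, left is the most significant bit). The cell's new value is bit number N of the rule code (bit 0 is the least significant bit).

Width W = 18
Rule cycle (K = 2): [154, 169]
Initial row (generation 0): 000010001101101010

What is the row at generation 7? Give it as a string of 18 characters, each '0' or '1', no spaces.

Gen 0: 000010001101101010
Gen 1 (rule 154): 000101011001000001
Gen 2 (rule 169): 110010110000011100
Gen 3 (rule 154): 101100101000111010
Gen 4 (rule 169): 011000010010110100
Gen 5 (rule 154): 110100101100100010
Gen 6 (rule 169): 101000011000001000
Gen 7 (rule 154): 000100110100010100

Answer: 000100110100010100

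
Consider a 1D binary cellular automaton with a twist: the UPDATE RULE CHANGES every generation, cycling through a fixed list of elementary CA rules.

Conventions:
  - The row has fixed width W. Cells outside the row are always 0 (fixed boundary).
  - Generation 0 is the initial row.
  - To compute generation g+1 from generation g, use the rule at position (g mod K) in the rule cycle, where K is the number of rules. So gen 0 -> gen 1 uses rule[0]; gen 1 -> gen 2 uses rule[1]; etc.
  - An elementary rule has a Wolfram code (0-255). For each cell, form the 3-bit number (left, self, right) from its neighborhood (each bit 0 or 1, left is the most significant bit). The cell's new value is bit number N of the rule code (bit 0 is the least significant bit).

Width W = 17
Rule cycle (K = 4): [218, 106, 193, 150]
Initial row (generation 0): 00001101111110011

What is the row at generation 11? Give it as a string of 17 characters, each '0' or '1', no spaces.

Gen 0: 00001101111110011
Gen 1 (rule 218): 00011101111111111
Gen 2 (rule 106): 00110111000000001
Gen 3 (rule 193): 10010011011111100
Gen 4 (rule 150): 11111100001111010
Gen 5 (rule 218): 11111110011111001
Gen 6 (rule 106): 10000010110001010
Gen 7 (rule 193): 00111000010100000
Gen 8 (rule 150): 01010100110110000
Gen 9 (rule 218): 10000011110111000
Gen 10 (rule 106): 00000110011101000
Gen 11 (rule 193): 11110010001100011

Answer: 11110010001100011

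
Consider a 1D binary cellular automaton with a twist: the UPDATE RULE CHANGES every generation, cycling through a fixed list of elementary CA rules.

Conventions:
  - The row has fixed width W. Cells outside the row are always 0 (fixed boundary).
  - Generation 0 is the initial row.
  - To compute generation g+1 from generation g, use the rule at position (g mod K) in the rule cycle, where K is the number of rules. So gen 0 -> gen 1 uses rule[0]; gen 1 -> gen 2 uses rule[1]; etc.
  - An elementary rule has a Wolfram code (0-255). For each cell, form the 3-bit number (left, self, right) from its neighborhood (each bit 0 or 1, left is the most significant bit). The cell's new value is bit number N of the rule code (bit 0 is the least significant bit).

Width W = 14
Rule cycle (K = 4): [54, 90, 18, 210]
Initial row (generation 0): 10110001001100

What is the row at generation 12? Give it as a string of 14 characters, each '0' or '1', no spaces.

Answer: 01000000001011

Derivation:
Gen 0: 10110001001100
Gen 1 (rule 54): 11001011110010
Gen 2 (rule 90): 11110010011101
Gen 3 (rule 18): 00001101100000
Gen 4 (rule 210): 00010100110000
Gen 5 (rule 54): 00111111001000
Gen 6 (rule 90): 01100001110100
Gen 7 (rule 18): 10010010000010
Gen 8 (rule 210): 01101101000101
Gen 9 (rule 54): 10010011101111
Gen 10 (rule 90): 01101110101001
Gen 11 (rule 18): 10000000000110
Gen 12 (rule 210): 01000000001011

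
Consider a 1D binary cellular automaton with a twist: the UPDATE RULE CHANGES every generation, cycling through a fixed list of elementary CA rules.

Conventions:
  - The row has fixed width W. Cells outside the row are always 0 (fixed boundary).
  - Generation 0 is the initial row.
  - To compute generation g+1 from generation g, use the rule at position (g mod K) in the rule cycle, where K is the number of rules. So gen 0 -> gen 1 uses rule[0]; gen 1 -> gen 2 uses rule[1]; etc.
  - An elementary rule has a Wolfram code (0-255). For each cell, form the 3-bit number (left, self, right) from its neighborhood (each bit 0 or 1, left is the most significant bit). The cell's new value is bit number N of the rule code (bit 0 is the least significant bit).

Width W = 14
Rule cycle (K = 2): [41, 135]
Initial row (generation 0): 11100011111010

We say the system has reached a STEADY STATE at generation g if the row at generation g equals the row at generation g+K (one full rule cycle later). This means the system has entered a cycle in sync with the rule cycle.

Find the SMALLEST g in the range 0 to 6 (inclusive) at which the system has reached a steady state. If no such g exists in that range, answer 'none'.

Gen 0: 11100011111010
Gen 1 (rule 41): 10001010000100
Gen 2 (rule 135): 10111010111101
Gen 3 (rule 41): 01100101100010
Gen 4 (rule 135): 10001100001110
Gen 5 (rule 41): 00101001101000
Gen 6 (rule 135): 11101010001011
Gen 7 (rule 41): 10010100100110
Gen 8 (rule 135): 10110101101000

Answer: none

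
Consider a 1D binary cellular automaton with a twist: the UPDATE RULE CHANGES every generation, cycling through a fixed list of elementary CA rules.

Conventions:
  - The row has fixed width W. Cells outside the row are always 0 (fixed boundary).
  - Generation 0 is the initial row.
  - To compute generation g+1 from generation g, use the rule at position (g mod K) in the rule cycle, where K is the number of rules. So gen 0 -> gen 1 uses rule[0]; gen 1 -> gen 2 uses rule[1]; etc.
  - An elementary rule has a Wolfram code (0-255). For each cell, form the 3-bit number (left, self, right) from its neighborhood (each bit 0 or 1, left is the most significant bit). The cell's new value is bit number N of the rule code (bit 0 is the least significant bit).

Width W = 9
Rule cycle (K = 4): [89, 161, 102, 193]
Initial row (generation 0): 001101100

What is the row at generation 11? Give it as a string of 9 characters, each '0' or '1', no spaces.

Gen 0: 001101100
Gen 1 (rule 89): 101101111
Gen 2 (rule 161): 010010110
Gen 3 (rule 102): 110111010
Gen 4 (rule 193): 010011000
Gen 5 (rule 89): 001011111
Gen 6 (rule 161): 100101110
Gen 7 (rule 102): 101110010
Gen 8 (rule 193): 000110000
Gen 9 (rule 89): 110111111
Gen 10 (rule 161): 001011110
Gen 11 (rule 102): 011100010

Answer: 011100010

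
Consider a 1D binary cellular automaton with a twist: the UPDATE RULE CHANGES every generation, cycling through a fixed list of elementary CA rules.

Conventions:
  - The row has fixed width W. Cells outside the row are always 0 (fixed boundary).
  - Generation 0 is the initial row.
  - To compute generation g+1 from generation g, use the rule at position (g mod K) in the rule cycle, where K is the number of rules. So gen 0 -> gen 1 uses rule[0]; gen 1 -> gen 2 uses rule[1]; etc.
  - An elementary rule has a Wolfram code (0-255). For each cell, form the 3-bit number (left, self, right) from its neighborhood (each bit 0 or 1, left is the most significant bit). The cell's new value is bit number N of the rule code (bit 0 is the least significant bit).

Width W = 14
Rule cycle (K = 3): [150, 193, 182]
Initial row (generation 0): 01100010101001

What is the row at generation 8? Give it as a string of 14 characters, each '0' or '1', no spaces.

Gen 0: 01100010101001
Gen 1 (rule 150): 10010110101111
Gen 2 (rule 193): 00000010000111
Gen 3 (rule 182): 00000111001010
Gen 4 (rule 150): 00001010111011
Gen 5 (rule 193): 11100000011001
Gen 6 (rule 182): 01010000100111
Gen 7 (rule 150): 11011001111010
Gen 8 (rule 193): 01001000111000

Answer: 01001000111000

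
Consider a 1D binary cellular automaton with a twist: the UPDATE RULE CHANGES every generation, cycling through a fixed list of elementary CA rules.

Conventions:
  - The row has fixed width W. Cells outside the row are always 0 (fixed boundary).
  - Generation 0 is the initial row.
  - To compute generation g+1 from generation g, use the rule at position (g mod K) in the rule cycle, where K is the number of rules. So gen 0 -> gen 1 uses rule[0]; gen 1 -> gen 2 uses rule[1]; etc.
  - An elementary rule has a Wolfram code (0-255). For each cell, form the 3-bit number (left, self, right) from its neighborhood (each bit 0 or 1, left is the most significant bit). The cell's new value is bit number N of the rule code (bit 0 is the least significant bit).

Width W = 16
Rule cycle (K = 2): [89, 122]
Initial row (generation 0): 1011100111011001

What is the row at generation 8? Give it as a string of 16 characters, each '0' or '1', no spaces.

Answer: 0010110100000010

Derivation:
Gen 0: 1011100111011001
Gen 1 (rule 89): 0010110101011100
Gen 2 (rule 122): 0101111010110110
Gen 3 (rule 89): 0001001000110111
Gen 4 (rule 122): 0010110101111101
Gen 5 (rule 89): 1000110001000100
Gen 6 (rule 122): 0101111010101010
Gen 7 (rule 89): 0001001000000001
Gen 8 (rule 122): 0010110100000010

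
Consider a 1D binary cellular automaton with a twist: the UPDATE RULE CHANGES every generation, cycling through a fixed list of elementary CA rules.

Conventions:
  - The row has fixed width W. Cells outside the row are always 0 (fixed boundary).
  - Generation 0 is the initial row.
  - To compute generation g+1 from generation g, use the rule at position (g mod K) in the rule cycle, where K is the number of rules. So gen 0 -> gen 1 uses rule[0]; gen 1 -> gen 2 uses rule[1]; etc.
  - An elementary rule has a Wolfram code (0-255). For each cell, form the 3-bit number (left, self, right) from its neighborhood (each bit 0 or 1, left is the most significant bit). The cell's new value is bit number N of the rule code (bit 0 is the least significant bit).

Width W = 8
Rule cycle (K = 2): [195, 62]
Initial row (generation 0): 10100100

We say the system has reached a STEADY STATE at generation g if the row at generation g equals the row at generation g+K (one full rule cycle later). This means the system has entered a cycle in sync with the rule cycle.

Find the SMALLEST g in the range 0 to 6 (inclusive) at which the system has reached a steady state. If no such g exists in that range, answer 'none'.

Gen 0: 10100100
Gen 1 (rule 195): 00001001
Gen 2 (rule 62): 00011111
Gen 3 (rule 195): 11101111
Gen 4 (rule 62): 10011000
Gen 5 (rule 195): 00101011
Gen 6 (rule 62): 01111110
Gen 7 (rule 195): 10111110
Gen 8 (rule 62): 11100001

Answer: none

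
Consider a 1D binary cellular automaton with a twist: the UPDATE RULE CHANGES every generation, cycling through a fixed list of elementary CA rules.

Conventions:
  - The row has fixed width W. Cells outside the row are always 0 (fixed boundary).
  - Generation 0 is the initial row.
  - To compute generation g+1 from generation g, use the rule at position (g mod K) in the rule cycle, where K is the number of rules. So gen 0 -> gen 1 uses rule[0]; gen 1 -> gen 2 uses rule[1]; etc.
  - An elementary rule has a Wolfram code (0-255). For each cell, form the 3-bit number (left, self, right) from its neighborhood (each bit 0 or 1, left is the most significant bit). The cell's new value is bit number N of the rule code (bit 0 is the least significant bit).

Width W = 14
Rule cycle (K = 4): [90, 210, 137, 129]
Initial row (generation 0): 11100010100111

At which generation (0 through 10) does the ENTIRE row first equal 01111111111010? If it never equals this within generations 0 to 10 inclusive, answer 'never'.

Gen 0: 11100010100111
Gen 1 (rule 90): 10110100011101
Gen 2 (rule 210): 00010010101100
Gen 3 (rule 137): 11000000001001
Gen 4 (rule 129): 00011111100000
Gen 5 (rule 90): 00110000110000
Gen 6 (rule 210): 01011001011000
Gen 7 (rule 137): 00010000010011
Gen 8 (rule 129): 11000111000000
Gen 9 (rule 90): 11101101100000
Gen 10 (rule 210): 01100100110000

Answer: never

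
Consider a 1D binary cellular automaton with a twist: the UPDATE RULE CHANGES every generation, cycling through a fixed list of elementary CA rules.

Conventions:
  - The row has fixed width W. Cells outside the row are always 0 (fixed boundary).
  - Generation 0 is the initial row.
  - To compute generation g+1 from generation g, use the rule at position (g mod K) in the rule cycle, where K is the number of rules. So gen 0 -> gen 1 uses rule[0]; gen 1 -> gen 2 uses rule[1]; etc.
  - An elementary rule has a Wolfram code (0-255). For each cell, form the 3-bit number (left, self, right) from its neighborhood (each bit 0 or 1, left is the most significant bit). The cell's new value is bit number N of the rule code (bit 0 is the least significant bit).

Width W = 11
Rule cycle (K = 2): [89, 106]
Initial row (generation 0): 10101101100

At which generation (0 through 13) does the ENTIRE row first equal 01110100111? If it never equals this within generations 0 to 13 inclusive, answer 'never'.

Gen 0: 10101101100
Gen 1 (rule 89): 00001101111
Gen 2 (rule 106): 00011111001
Gen 3 (rule 89): 11010001100
Gen 4 (rule 106): 11100011100
Gen 5 (rule 89): 10111010111
Gen 6 (rule 106): 01101101101
Gen 7 (rule 89): 01101101100
Gen 8 (rule 106): 11111111100
Gen 9 (rule 89): 10000000111
Gen 10 (rule 106): 00000001101
Gen 11 (rule 89): 11111101100
Gen 12 (rule 106): 10000111100
Gen 13 (rule 89): 01110100111

Answer: 13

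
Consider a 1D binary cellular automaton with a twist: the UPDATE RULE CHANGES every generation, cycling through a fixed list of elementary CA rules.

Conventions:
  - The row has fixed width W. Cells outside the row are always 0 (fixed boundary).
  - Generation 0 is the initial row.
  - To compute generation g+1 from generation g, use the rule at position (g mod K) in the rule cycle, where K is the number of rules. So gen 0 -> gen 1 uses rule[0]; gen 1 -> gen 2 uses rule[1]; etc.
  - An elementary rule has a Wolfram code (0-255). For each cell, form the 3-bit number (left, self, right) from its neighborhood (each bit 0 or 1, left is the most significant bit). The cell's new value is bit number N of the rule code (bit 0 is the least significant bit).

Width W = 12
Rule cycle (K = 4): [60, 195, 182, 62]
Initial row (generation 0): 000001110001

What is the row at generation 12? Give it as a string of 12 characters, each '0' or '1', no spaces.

Gen 0: 000001110001
Gen 1 (rule 60): 000001001001
Gen 2 (rule 195): 111110010010
Gen 3 (rule 182): 011101111111
Gen 4 (rule 62): 110011000000
Gen 5 (rule 60): 101010100000
Gen 6 (rule 195): 000000001111
Gen 7 (rule 182): 000000010110
Gen 8 (rule 62): 000000111101
Gen 9 (rule 60): 000000100011
Gen 10 (rule 195): 111111001101
Gen 11 (rule 182): 011110110011
Gen 12 (rule 62): 110001101110

Answer: 110001101110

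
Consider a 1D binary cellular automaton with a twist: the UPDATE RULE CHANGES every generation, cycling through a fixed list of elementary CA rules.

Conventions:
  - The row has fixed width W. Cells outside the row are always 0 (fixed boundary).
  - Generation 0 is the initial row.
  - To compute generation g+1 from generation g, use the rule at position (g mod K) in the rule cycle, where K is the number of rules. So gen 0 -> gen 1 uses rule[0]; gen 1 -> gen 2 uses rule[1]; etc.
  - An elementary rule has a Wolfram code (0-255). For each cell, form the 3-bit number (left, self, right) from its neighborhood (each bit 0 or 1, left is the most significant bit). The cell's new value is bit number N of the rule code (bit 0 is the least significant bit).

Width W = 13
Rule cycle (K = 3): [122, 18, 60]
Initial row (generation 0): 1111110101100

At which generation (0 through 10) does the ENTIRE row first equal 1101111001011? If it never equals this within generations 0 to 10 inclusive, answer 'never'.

Answer: never

Derivation:
Gen 0: 1111110101100
Gen 1 (rule 122): 1000011011110
Gen 2 (rule 18): 0100100000001
Gen 3 (rule 60): 0110110000001
Gen 4 (rule 122): 1111111000010
Gen 5 (rule 18): 0000000100101
Gen 6 (rule 60): 0000000110111
Gen 7 (rule 122): 0000001111101
Gen 8 (rule 18): 0000010000000
Gen 9 (rule 60): 0000011000000
Gen 10 (rule 122): 0000111100000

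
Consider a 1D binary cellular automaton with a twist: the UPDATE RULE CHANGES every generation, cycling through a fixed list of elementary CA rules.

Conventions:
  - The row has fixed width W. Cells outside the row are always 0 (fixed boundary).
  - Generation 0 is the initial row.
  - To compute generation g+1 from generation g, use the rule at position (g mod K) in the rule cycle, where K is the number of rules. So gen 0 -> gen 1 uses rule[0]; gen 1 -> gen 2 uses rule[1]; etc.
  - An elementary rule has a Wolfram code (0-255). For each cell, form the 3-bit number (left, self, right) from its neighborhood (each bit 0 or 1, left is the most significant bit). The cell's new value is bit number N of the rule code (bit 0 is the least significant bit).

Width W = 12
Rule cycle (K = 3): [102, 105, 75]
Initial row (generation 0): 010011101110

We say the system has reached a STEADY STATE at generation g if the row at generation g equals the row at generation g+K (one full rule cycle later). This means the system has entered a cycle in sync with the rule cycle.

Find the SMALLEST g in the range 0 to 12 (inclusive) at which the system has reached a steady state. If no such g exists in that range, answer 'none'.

Gen 0: 010011101110
Gen 1 (rule 102): 110100110010
Gen 2 (rule 105): 111000110000
Gen 3 (rule 75): 101011110111
Gen 4 (rule 102): 111100011001
Gen 5 (rule 105): 100101011000
Gen 6 (rule 75): 001000011011
Gen 7 (rule 102): 011000101101
Gen 8 (rule 105): 011010011110
Gen 9 (rule 75): 111000110010
Gen 10 (rule 102): 001001010110
Gen 11 (rule 105): 100000101110
Gen 12 (rule 75): 001111001010
Gen 13 (rule 102): 010001011110
Gen 14 (rule 105): 000100110010
Gen 15 (rule 75): 111001110100

Answer: none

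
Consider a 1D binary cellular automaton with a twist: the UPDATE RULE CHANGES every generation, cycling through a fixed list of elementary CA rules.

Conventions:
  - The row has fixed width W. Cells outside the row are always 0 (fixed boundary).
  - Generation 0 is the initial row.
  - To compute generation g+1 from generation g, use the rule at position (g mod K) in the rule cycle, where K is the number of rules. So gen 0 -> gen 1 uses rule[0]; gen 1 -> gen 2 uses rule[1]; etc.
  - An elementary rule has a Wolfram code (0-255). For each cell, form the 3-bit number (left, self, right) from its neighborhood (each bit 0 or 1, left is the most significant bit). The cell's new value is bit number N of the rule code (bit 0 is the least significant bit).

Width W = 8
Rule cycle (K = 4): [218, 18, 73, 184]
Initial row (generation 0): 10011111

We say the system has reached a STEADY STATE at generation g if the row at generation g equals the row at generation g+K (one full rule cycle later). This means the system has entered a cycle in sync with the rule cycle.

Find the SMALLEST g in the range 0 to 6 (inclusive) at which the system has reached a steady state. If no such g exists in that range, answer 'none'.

Gen 0: 10011111
Gen 1 (rule 218): 01111111
Gen 2 (rule 18): 10000000
Gen 3 (rule 73): 00111111
Gen 4 (rule 184): 00111110
Gen 5 (rule 218): 01111111
Gen 6 (rule 18): 10000000
Gen 7 (rule 73): 00111111
Gen 8 (rule 184): 00111110
Gen 9 (rule 218): 01111111
Gen 10 (rule 18): 10000000

Answer: 1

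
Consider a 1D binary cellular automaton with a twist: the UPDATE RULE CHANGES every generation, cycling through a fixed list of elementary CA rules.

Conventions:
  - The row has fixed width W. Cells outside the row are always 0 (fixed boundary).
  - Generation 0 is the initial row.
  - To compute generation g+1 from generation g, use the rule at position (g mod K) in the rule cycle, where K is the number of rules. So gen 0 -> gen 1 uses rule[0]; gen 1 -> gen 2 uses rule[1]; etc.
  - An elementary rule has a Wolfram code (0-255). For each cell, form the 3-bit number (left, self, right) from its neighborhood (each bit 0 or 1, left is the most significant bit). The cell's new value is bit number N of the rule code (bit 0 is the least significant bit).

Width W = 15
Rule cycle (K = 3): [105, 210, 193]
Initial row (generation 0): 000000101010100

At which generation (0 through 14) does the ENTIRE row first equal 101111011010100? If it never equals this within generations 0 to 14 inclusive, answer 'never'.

Gen 0: 000000101010100
Gen 1 (rule 105): 111110010101001
Gen 2 (rule 210): 011111100000110
Gen 3 (rule 193): 001111101110010
Gen 4 (rule 105): 101000111010000
Gen 5 (rule 210): 000101011001000
Gen 6 (rule 193): 110000001000011
Gen 7 (rule 105): 110111100011011
Gen 8 (rule 210): 010011110101001
Gen 9 (rule 193): 000001110000000
Gen 10 (rule 105): 111101010111111
Gen 11 (rule 210): 011100000011111
Gen 12 (rule 193): 001101111001111
Gen 13 (rule 105): 101111001001001
Gen 14 (rule 210): 000111110110110

Answer: never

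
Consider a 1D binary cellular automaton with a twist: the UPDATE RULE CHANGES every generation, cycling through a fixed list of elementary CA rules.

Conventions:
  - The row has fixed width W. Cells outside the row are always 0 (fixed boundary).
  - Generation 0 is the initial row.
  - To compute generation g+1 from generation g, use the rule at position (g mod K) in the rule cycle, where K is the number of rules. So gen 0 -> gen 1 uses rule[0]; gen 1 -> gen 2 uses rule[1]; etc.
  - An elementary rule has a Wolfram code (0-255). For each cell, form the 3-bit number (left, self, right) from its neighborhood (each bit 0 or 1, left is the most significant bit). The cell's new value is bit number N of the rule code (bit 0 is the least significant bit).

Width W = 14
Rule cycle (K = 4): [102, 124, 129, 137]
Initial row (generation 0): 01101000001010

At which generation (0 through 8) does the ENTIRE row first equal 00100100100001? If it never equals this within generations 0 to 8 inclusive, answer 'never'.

Answer: 5

Derivation:
Gen 0: 01101000001010
Gen 1 (rule 102): 10111000011110
Gen 2 (rule 124): 11101100010011
Gen 3 (rule 129): 01000001000000
Gen 4 (rule 137): 00011100011111
Gen 5 (rule 102): 00100100100001
Gen 6 (rule 124): 00110110110001
Gen 7 (rule 129): 10000000000100
Gen 8 (rule 137): 00111111110001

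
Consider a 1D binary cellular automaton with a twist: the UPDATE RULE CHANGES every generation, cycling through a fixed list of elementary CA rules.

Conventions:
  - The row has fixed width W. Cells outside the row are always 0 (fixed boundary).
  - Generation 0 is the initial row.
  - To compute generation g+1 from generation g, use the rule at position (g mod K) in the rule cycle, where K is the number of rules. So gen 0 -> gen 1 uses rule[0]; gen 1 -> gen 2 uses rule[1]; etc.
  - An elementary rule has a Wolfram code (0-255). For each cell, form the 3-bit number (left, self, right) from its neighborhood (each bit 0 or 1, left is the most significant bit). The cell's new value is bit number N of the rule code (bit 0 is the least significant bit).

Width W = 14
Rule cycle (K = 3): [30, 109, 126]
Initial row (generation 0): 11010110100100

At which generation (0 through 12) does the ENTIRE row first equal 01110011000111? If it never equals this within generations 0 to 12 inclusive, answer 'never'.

Answer: never

Derivation:
Gen 0: 11010110100100
Gen 1 (rule 30): 10010100111110
Gen 2 (rule 109): 10011100100010
Gen 3 (rule 126): 11110111110111
Gen 4 (rule 30): 10000100000100
Gen 5 (rule 109): 10110101110101
Gen 6 (rule 126): 11111111011111
Gen 7 (rule 30): 10000000010000
Gen 8 (rule 109): 10111111010111
Gen 9 (rule 126): 11100001111101
Gen 10 (rule 30): 10010011000001
Gen 11 (rule 109): 10010011011101
Gen 12 (rule 126): 11111111110111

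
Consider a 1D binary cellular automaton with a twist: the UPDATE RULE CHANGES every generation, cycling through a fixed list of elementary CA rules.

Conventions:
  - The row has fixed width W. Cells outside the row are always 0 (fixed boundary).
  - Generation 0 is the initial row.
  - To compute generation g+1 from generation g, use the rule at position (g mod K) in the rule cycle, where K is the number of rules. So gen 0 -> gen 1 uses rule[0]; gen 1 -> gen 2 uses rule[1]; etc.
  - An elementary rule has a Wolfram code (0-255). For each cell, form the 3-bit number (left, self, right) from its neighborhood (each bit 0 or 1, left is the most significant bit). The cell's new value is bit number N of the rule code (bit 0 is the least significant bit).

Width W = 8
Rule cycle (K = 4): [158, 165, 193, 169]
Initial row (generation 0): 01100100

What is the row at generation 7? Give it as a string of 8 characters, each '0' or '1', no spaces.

Answer: 11000010

Derivation:
Gen 0: 01100100
Gen 1 (rule 158): 11011110
Gen 2 (rule 165): 00101100
Gen 3 (rule 193): 10000101
Gen 4 (rule 169): 00110010
Gen 5 (rule 158): 01101111
Gen 6 (rule 165): 00010110
Gen 7 (rule 193): 11000010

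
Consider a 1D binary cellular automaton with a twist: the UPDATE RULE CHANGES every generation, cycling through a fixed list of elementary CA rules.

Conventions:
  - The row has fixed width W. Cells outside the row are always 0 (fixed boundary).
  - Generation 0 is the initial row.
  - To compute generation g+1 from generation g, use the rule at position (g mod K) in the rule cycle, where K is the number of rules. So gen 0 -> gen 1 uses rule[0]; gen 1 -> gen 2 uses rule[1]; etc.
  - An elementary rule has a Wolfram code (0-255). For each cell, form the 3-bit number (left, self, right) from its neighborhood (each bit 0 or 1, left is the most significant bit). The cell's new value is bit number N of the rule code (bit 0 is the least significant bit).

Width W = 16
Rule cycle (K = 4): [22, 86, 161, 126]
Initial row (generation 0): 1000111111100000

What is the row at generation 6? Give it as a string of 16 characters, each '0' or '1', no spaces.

Answer: 1100000000000000

Derivation:
Gen 0: 1000111111100000
Gen 1 (rule 22): 1101000000010000
Gen 2 (rule 86): 0101100000111000
Gen 3 (rule 161): 0010001110010011
Gen 4 (rule 126): 0111011011111111
Gen 5 (rule 22): 1000000000000000
Gen 6 (rule 86): 1100000000000000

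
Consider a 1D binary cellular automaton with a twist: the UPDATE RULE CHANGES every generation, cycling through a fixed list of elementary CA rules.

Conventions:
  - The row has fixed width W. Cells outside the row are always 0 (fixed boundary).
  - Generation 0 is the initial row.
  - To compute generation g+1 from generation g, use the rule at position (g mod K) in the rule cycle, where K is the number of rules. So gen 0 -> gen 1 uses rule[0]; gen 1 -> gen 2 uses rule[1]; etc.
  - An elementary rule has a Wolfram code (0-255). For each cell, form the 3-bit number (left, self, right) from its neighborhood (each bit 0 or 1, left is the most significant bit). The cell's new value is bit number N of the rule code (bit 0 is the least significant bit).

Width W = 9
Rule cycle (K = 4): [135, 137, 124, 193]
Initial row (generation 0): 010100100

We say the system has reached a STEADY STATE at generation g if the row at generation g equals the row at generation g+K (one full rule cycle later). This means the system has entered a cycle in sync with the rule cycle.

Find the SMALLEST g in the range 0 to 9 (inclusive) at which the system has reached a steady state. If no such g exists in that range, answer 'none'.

Gen 0: 010100100
Gen 1 (rule 135): 110101101
Gen 2 (rule 137): 100001000
Gen 3 (rule 124): 110001100
Gen 4 (rule 193): 010100101
Gen 5 (rule 135): 110101101
Gen 6 (rule 137): 100001000
Gen 7 (rule 124): 110001100
Gen 8 (rule 193): 010100101
Gen 9 (rule 135): 110101101
Gen 10 (rule 137): 100001000
Gen 11 (rule 124): 110001100
Gen 12 (rule 193): 010100101
Gen 13 (rule 135): 110101101

Answer: 1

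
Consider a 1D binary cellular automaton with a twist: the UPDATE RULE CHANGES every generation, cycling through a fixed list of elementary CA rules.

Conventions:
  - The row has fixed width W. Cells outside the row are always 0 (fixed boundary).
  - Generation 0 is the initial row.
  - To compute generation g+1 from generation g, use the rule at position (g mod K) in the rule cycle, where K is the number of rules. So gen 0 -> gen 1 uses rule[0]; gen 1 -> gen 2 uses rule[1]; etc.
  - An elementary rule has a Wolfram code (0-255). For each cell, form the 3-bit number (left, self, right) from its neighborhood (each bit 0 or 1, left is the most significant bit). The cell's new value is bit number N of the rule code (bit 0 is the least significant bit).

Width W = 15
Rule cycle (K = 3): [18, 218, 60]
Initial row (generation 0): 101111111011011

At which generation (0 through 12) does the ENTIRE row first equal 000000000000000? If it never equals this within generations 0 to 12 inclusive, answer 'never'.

Answer: 1

Derivation:
Gen 0: 101111111011011
Gen 1 (rule 18): 000000000000000
Gen 2 (rule 218): 000000000000000
Gen 3 (rule 60): 000000000000000
Gen 4 (rule 18): 000000000000000
Gen 5 (rule 218): 000000000000000
Gen 6 (rule 60): 000000000000000
Gen 7 (rule 18): 000000000000000
Gen 8 (rule 218): 000000000000000
Gen 9 (rule 60): 000000000000000
Gen 10 (rule 18): 000000000000000
Gen 11 (rule 218): 000000000000000
Gen 12 (rule 60): 000000000000000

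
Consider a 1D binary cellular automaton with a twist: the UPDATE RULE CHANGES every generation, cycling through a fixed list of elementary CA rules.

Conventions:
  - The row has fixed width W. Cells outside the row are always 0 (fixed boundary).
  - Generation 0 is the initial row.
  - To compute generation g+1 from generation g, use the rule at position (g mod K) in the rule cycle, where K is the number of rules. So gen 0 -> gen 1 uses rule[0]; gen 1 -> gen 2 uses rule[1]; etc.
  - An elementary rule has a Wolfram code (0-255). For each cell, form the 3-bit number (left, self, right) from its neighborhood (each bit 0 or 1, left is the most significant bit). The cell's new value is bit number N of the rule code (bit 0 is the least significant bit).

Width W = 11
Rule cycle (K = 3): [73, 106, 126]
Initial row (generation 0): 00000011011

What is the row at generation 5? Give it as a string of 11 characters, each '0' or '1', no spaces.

Answer: 11111110100

Derivation:
Gen 0: 00000011011
Gen 1 (rule 73): 11111011011
Gen 2 (rule 106): 10001111111
Gen 3 (rule 126): 11011000001
Gen 4 (rule 73): 11011011100
Gen 5 (rule 106): 11111110100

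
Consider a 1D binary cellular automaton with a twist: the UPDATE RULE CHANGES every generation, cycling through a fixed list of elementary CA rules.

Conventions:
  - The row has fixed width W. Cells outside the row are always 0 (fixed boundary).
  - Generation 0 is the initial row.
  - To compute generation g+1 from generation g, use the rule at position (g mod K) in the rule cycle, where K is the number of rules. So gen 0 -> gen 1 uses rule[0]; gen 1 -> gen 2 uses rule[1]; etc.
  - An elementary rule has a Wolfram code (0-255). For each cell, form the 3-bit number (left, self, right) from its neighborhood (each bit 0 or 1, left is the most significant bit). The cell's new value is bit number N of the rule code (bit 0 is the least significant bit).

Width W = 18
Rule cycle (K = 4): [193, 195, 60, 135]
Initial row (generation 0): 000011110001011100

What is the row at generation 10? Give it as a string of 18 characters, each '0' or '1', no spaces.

Answer: 010111111101011101

Derivation:
Gen 0: 000011110001011100
Gen 1 (rule 193): 111001110100001101
Gen 2 (rule 195): 011010110001110100
Gen 3 (rule 60): 010111101001001110
Gen 4 (rule 135): 110011001011010100
Gen 5 (rule 193): 010001000001000001
Gen 6 (rule 195): 100110011110011110
Gen 7 (rule 60): 110101010001010001
Gen 8 (rule 135): 000101010111010111
Gen 9 (rule 193): 110000000011000011
Gen 10 (rule 195): 010111111101011101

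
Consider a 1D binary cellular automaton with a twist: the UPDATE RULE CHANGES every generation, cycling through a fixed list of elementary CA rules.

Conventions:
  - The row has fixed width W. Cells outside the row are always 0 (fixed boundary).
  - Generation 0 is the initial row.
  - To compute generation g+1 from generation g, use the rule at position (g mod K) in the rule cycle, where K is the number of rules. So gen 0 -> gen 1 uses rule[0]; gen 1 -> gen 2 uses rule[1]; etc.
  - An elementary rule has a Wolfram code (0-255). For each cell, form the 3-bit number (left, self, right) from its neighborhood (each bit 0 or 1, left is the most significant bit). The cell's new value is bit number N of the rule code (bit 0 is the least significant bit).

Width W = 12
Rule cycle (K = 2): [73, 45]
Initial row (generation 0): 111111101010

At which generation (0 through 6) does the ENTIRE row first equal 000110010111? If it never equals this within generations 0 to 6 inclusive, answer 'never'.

Gen 0: 111111101010
Gen 1 (rule 73): 100000100000
Gen 2 (rule 45): 101110101111
Gen 3 (rule 73): 001010001001
Gen 4 (rule 45): 101110101001
Gen 5 (rule 73): 001010000000
Gen 6 (rule 45): 101110111111

Answer: never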